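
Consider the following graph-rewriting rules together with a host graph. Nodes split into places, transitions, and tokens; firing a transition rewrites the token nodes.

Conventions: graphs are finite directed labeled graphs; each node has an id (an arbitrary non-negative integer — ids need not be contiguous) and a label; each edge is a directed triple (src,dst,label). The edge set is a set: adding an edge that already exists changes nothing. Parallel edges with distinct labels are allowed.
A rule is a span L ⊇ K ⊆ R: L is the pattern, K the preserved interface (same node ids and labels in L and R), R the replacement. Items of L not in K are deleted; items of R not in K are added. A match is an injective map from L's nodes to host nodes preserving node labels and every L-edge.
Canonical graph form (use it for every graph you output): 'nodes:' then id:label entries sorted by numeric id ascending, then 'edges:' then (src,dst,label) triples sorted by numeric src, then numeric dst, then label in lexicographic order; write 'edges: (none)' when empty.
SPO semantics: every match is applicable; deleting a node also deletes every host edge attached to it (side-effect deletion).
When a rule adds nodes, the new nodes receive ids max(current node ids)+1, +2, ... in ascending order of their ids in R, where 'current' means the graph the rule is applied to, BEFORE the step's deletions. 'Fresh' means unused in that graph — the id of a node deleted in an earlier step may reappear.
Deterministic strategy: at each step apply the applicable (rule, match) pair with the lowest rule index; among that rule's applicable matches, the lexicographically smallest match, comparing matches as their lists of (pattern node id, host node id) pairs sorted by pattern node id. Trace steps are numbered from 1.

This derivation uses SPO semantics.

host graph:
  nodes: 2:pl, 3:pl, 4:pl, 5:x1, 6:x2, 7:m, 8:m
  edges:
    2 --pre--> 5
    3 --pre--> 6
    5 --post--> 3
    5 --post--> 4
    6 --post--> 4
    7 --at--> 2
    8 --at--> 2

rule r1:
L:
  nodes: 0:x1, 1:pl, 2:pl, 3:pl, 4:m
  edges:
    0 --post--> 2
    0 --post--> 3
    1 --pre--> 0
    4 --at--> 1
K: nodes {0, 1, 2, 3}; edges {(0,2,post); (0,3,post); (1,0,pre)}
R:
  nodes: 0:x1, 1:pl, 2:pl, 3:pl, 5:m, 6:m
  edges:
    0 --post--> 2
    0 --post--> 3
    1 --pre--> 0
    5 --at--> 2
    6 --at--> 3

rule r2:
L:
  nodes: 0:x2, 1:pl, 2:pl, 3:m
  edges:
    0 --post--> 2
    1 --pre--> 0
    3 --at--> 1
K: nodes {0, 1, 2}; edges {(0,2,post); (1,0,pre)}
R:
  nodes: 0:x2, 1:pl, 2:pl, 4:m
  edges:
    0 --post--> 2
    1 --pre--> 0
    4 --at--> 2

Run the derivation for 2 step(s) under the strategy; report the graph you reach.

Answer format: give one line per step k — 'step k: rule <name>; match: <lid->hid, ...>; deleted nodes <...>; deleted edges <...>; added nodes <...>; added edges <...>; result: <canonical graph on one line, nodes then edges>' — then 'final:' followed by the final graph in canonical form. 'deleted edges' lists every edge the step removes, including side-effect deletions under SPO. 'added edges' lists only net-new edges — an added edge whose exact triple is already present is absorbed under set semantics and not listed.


step 1: rule r1; match: 0->5, 1->2, 2->3, 3->4, 4->7; deleted nodes 7; deleted edges (7,2,at); added nodes 9, 10; added edges (9,3,at); (10,4,at); result: nodes: 2:pl, 3:pl, 4:pl, 5:x1, 6:x2, 8:m, 9:m, 10:m edges: (2,5,pre); (3,6,pre); (5,3,post); (5,4,post); (6,4,post); (8,2,at); (9,3,at); (10,4,at)
step 2: rule r1; match: 0->5, 1->2, 2->3, 3->4, 4->8; deleted nodes 8; deleted edges (8,2,at); added nodes 11, 12; added edges (11,3,at); (12,4,at); result: nodes: 2:pl, 3:pl, 4:pl, 5:x1, 6:x2, 9:m, 10:m, 11:m, 12:m edges: (2,5,pre); (3,6,pre); (5,3,post); (5,4,post); (6,4,post); (9,3,at); (10,4,at); (11,3,at); (12,4,at)
final:
nodes: 2:pl, 3:pl, 4:pl, 5:x1, 6:x2, 9:m, 10:m, 11:m, 12:m
edges: (2,5,pre); (3,6,pre); (5,3,post); (5,4,post); (6,4,post); (9,3,at); (10,4,at); (11,3,at); (12,4,at)


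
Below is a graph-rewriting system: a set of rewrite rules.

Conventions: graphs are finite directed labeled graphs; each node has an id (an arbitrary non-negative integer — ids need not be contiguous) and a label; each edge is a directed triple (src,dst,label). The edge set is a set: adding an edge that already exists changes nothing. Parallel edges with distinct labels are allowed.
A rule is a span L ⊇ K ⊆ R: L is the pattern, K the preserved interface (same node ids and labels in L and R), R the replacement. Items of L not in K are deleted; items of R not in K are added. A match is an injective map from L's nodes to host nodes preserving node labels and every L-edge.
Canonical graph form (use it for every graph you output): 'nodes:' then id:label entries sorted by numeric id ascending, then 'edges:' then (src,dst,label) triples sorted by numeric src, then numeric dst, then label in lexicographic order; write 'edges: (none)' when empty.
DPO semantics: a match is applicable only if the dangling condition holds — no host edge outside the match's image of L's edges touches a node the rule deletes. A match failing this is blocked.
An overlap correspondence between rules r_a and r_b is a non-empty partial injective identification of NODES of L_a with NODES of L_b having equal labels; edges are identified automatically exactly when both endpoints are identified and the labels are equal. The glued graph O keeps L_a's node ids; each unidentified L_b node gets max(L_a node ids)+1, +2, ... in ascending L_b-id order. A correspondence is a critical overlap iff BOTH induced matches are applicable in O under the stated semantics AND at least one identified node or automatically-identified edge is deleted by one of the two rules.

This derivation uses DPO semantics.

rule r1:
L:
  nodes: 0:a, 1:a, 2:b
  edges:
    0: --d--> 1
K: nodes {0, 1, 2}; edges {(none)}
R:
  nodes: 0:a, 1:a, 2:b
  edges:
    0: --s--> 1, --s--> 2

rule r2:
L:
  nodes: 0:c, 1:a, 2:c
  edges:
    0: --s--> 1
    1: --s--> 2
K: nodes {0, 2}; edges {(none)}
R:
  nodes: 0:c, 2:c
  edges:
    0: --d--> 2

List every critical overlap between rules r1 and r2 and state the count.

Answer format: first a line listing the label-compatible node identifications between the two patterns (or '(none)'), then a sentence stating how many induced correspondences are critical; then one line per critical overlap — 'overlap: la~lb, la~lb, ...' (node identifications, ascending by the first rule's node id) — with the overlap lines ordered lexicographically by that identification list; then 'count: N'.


label-compatible node identifications between L(r1) and L(r2): 0~1, 1~1
0 of the induced correspondences are critical overlaps of r1 and r2.
count: 0


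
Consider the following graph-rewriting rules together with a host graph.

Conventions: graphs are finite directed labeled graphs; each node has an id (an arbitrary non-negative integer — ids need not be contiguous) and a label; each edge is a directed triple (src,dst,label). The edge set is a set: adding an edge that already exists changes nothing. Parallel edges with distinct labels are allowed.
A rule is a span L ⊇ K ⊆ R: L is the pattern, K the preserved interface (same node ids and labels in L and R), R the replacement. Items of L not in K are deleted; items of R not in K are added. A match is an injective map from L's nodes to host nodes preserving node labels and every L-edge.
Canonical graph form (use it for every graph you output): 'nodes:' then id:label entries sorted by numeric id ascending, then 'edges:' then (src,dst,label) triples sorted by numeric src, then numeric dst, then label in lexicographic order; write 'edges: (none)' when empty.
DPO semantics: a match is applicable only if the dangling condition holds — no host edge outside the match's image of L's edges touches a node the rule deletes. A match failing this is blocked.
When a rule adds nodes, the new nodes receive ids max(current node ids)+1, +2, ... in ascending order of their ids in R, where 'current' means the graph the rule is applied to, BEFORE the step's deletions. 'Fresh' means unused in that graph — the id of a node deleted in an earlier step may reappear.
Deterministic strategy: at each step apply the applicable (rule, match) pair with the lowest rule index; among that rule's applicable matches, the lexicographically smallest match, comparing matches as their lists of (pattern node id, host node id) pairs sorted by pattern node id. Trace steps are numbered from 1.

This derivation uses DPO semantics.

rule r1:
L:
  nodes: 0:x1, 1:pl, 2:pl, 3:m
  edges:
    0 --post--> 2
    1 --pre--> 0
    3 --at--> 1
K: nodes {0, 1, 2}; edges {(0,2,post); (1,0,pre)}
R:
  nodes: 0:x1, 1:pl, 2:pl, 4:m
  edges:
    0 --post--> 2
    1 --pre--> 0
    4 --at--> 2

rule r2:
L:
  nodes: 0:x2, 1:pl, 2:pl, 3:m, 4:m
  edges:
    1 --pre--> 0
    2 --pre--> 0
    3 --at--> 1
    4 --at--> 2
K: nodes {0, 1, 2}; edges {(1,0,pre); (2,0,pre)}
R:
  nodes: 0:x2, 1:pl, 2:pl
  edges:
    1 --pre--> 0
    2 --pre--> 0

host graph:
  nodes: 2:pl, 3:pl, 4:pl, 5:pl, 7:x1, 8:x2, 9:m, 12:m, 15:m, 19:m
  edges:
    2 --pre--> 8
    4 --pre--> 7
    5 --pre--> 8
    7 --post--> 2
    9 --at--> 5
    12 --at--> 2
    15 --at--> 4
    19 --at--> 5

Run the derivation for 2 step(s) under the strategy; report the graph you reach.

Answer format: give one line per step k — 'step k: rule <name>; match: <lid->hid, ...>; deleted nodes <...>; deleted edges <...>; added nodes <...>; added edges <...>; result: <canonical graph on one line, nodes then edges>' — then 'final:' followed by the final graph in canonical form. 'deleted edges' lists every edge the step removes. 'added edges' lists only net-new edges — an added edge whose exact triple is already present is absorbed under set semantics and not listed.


step 1: rule r1; match: 0->7, 1->4, 2->2, 3->15; deleted nodes 15; deleted edges (15,4,at); added nodes 20; added edges (20,2,at); result: nodes: 2:pl, 3:pl, 4:pl, 5:pl, 7:x1, 8:x2, 9:m, 12:m, 19:m, 20:m edges: (2,8,pre); (4,7,pre); (5,8,pre); (7,2,post); (9,5,at); (12,2,at); (19,5,at); (20,2,at)
step 2: rule r2; match: 0->8, 1->2, 2->5, 3->12, 4->9; deleted nodes 9, 12; deleted edges (9,5,at); (12,2,at); added nodes (none); added edges (none); result: nodes: 2:pl, 3:pl, 4:pl, 5:pl, 7:x1, 8:x2, 19:m, 20:m edges: (2,8,pre); (4,7,pre); (5,8,pre); (7,2,post); (19,5,at); (20,2,at)
final:
nodes: 2:pl, 3:pl, 4:pl, 5:pl, 7:x1, 8:x2, 19:m, 20:m
edges: (2,8,pre); (4,7,pre); (5,8,pre); (7,2,post); (19,5,at); (20,2,at)


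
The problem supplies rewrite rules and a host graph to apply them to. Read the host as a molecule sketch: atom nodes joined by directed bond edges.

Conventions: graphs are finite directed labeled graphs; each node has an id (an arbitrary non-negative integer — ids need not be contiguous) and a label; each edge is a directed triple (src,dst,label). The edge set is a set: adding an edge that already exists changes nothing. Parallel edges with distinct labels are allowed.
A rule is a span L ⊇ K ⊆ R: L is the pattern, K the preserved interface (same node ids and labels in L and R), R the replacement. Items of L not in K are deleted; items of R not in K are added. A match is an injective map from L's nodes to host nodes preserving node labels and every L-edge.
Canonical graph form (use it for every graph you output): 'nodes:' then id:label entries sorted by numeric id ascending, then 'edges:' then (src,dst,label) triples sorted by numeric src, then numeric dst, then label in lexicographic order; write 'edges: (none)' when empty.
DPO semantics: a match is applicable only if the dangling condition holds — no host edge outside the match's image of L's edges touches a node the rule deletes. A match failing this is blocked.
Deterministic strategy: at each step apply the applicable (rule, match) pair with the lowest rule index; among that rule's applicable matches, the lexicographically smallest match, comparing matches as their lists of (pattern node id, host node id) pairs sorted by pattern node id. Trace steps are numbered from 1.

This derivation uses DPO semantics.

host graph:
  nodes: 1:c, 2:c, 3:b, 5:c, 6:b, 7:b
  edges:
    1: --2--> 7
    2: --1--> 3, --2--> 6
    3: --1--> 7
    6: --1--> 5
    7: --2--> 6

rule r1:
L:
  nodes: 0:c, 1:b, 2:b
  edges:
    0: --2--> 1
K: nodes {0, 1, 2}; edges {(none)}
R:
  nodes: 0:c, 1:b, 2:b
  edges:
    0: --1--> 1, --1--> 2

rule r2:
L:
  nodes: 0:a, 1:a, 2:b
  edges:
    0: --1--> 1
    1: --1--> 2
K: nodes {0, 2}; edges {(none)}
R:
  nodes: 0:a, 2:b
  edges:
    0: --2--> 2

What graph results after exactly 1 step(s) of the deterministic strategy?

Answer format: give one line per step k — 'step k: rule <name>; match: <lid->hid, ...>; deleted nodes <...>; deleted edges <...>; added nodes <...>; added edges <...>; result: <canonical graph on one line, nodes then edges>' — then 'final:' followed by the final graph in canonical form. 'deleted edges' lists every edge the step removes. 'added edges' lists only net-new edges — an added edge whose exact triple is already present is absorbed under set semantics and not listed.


step 1: rule r1; match: 0->1, 1->7, 2->3; deleted nodes (none); deleted edges (1,7,2); added nodes (none); added edges (1,3,1); (1,7,1); result: nodes: 1:c, 2:c, 3:b, 5:c, 6:b, 7:b edges: (1,3,1); (1,7,1); (2,3,1); (2,6,2); (3,7,1); (6,5,1); (7,6,2)
final:
nodes: 1:c, 2:c, 3:b, 5:c, 6:b, 7:b
edges: (1,3,1); (1,7,1); (2,3,1); (2,6,2); (3,7,1); (6,5,1); (7,6,2)


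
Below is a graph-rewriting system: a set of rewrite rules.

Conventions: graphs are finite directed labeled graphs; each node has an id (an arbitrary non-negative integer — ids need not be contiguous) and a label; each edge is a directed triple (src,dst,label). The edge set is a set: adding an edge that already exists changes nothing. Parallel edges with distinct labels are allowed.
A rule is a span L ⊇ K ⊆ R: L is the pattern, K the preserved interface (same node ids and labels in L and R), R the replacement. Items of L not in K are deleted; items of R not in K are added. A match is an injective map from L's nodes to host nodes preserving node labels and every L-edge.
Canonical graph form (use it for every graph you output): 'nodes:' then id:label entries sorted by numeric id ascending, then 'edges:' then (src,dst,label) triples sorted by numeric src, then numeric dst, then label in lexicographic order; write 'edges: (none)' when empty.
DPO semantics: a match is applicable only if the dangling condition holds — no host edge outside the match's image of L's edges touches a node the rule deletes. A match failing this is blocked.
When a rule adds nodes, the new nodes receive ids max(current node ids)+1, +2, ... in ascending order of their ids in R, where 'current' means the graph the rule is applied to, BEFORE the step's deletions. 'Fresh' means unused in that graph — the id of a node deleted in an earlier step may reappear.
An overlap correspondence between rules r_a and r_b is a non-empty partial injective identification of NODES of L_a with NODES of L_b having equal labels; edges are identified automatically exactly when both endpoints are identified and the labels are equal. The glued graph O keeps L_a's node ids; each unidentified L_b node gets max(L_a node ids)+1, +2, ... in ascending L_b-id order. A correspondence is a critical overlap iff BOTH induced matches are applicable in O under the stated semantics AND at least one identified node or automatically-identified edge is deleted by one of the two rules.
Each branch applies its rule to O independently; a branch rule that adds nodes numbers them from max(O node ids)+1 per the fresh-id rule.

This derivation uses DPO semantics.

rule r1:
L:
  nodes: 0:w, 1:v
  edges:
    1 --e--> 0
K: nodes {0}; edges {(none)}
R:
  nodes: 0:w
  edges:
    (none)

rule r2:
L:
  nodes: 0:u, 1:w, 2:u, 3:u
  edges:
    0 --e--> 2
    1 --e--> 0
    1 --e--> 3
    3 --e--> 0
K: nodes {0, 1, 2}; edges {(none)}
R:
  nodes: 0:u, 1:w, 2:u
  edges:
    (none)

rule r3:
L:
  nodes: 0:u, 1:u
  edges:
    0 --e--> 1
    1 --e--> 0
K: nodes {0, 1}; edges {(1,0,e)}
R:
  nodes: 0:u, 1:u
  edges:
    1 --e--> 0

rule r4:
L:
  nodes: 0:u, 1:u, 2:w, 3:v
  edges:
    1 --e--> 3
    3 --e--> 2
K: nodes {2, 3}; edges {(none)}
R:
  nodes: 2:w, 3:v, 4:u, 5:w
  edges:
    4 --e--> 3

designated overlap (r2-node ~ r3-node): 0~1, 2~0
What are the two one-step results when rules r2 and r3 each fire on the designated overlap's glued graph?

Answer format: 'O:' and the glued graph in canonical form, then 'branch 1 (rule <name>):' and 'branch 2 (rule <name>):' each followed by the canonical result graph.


O:
nodes: 0:u, 1:w, 2:u, 3:u
edges: (0,2,e); (1,0,e); (1,3,e); (2,0,e); (3,0,e)
branch 1 (rule r2):
nodes: 0:u, 1:w, 2:u
edges: (2,0,e)
branch 2 (rule r3):
nodes: 0:u, 1:w, 2:u, 3:u
edges: (0,2,e); (1,0,e); (1,3,e); (3,0,e)


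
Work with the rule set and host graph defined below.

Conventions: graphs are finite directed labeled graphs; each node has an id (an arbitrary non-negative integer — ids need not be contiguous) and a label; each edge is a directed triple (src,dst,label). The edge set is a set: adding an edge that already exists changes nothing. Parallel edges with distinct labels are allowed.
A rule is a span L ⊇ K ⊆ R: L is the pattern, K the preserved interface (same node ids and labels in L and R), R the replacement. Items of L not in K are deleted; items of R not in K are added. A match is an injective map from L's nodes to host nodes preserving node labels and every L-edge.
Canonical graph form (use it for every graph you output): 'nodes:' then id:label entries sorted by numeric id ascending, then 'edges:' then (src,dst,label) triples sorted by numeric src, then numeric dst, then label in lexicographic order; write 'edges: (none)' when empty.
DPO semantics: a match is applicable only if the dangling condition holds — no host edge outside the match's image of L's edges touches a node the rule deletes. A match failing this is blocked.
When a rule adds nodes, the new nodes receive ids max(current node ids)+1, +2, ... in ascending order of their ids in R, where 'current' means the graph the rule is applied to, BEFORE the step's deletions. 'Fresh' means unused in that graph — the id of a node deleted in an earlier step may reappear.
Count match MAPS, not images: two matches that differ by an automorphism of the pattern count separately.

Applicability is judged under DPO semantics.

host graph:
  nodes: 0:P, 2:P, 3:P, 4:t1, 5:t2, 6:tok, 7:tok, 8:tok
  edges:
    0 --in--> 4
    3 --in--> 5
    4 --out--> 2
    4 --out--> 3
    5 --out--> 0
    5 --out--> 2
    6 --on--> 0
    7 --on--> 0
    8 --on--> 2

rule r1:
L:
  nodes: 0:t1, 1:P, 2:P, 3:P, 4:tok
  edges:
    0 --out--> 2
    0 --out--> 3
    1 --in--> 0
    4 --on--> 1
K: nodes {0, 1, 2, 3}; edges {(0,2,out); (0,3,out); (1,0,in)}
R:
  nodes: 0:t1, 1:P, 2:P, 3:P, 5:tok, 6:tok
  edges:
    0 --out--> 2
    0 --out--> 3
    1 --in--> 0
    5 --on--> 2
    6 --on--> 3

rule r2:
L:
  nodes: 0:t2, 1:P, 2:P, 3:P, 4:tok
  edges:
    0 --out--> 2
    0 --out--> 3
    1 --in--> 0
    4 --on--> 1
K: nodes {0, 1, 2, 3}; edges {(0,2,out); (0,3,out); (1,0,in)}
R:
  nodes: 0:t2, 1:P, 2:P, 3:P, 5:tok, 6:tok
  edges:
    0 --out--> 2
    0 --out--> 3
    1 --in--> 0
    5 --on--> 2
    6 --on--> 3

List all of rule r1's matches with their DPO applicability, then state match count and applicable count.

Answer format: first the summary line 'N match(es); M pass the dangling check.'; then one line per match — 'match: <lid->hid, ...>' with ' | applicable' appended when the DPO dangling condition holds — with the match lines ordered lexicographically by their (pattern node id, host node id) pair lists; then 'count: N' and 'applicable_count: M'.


4 match(es); 4 pass the dangling check.
match: 0->4, 1->0, 2->2, 3->3, 4->6 | applicable
match: 0->4, 1->0, 2->2, 3->3, 4->7 | applicable
match: 0->4, 1->0, 2->3, 3->2, 4->6 | applicable
match: 0->4, 1->0, 2->3, 3->2, 4->7 | applicable
count: 4
applicable_count: 4


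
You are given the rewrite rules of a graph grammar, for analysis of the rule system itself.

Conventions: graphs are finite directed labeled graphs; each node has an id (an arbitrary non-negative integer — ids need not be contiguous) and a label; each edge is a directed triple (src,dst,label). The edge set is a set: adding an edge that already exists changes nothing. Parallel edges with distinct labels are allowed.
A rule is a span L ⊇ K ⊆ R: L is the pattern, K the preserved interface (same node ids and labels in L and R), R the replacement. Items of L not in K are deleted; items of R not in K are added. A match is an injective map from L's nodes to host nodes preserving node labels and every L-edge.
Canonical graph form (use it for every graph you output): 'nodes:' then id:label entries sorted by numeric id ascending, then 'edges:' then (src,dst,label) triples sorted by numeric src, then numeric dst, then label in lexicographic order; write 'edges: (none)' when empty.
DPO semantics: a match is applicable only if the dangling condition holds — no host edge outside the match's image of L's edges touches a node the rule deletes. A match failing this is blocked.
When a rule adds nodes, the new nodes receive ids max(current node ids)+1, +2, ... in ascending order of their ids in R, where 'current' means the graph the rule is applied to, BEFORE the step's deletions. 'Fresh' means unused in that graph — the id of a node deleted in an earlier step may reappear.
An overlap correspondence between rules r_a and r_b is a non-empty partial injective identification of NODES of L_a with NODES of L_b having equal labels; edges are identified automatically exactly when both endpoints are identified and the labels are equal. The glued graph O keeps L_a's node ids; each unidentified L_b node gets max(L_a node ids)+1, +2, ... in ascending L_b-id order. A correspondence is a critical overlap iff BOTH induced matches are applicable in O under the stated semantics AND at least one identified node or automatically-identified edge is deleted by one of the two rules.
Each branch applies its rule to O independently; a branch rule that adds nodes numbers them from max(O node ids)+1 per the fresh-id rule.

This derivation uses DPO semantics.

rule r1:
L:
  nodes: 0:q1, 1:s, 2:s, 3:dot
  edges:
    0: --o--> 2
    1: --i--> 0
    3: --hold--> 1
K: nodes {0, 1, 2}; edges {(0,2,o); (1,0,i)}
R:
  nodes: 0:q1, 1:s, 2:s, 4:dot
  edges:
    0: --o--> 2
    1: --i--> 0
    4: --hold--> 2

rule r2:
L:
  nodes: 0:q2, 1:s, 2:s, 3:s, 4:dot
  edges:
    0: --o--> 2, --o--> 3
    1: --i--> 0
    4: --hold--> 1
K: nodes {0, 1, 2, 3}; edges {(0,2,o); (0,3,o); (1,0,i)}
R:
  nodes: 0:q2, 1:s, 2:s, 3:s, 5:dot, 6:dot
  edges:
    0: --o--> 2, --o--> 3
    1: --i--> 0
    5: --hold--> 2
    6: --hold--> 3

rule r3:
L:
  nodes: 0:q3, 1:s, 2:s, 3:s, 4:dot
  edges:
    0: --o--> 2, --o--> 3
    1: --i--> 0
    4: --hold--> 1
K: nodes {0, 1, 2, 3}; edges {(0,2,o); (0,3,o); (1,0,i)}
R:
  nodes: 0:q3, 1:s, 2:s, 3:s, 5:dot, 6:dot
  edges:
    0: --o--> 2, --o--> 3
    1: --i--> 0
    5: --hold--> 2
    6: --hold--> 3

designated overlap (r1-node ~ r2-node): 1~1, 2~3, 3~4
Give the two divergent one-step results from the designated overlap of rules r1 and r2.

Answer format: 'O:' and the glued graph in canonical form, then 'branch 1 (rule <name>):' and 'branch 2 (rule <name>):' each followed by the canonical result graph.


O:
nodes: 0:q1, 1:s, 2:s, 3:dot, 4:q2, 5:s
edges: (0,2,o); (1,0,i); (1,4,i); (3,1,hold); (4,2,o); (4,5,o)
branch 1 (rule r1):
nodes: 0:q1, 1:s, 2:s, 4:q2, 5:s, 6:dot
edges: (0,2,o); (1,0,i); (1,4,i); (4,2,o); (4,5,o); (6,2,hold)
branch 2 (rule r2):
nodes: 0:q1, 1:s, 2:s, 4:q2, 5:s, 6:dot, 7:dot
edges: (0,2,o); (1,0,i); (1,4,i); (4,2,o); (4,5,o); (6,5,hold); (7,2,hold)


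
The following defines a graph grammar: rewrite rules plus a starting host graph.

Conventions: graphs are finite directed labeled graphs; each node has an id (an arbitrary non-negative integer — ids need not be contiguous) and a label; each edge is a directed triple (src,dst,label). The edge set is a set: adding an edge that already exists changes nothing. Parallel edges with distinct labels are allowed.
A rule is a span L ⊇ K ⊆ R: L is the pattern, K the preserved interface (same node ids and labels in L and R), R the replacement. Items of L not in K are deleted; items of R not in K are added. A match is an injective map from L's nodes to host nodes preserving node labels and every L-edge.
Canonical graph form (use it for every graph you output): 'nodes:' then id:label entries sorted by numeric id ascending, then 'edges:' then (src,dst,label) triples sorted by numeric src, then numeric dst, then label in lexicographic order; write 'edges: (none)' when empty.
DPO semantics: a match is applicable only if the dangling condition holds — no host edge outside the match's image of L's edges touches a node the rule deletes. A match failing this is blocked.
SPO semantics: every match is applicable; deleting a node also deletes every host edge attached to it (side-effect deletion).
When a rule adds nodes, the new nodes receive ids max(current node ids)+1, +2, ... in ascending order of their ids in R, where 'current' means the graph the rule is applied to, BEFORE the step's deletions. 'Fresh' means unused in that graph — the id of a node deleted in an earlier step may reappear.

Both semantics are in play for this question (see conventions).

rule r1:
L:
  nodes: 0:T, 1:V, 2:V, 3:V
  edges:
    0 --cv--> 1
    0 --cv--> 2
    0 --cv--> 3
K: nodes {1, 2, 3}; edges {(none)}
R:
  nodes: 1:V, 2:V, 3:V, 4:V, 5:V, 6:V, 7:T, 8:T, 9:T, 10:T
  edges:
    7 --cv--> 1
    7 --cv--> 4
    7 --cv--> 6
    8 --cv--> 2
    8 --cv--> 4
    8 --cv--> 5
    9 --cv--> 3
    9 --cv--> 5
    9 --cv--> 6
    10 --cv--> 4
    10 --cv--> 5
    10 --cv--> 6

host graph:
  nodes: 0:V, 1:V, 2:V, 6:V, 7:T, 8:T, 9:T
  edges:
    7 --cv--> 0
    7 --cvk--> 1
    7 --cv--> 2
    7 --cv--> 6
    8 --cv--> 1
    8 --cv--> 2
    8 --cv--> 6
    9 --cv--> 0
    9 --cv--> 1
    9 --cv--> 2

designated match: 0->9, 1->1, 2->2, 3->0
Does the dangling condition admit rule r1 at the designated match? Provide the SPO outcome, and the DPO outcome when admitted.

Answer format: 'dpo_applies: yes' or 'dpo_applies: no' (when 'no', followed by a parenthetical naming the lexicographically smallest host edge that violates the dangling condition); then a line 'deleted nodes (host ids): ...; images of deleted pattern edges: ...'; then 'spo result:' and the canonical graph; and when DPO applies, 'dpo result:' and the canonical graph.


dpo_applies: yes
deleted nodes (host ids): 9; images of deleted pattern edges: (9,0,cv); (9,1,cv); (9,2,cv)
spo result:
nodes: 0:V, 1:V, 2:V, 6:V, 7:T, 8:T, 10:V, 11:V, 12:V, 13:T, 14:T, 15:T, 16:T
edges: (7,0,cv); (7,1,cvk); (7,2,cv); (7,6,cv); (8,1,cv); (8,2,cv); (8,6,cv); (13,1,cv); (13,10,cv); (13,12,cv); (14,2,cv); (14,10,cv); (14,11,cv); (15,0,cv); (15,11,cv); (15,12,cv); (16,10,cv); (16,11,cv); (16,12,cv)
dpo result:
nodes: 0:V, 1:V, 2:V, 6:V, 7:T, 8:T, 10:V, 11:V, 12:V, 13:T, 14:T, 15:T, 16:T
edges: (7,0,cv); (7,1,cvk); (7,2,cv); (7,6,cv); (8,1,cv); (8,2,cv); (8,6,cv); (13,1,cv); (13,10,cv); (13,12,cv); (14,2,cv); (14,10,cv); (14,11,cv); (15,0,cv); (15,11,cv); (15,12,cv); (16,10,cv); (16,11,cv); (16,12,cv)


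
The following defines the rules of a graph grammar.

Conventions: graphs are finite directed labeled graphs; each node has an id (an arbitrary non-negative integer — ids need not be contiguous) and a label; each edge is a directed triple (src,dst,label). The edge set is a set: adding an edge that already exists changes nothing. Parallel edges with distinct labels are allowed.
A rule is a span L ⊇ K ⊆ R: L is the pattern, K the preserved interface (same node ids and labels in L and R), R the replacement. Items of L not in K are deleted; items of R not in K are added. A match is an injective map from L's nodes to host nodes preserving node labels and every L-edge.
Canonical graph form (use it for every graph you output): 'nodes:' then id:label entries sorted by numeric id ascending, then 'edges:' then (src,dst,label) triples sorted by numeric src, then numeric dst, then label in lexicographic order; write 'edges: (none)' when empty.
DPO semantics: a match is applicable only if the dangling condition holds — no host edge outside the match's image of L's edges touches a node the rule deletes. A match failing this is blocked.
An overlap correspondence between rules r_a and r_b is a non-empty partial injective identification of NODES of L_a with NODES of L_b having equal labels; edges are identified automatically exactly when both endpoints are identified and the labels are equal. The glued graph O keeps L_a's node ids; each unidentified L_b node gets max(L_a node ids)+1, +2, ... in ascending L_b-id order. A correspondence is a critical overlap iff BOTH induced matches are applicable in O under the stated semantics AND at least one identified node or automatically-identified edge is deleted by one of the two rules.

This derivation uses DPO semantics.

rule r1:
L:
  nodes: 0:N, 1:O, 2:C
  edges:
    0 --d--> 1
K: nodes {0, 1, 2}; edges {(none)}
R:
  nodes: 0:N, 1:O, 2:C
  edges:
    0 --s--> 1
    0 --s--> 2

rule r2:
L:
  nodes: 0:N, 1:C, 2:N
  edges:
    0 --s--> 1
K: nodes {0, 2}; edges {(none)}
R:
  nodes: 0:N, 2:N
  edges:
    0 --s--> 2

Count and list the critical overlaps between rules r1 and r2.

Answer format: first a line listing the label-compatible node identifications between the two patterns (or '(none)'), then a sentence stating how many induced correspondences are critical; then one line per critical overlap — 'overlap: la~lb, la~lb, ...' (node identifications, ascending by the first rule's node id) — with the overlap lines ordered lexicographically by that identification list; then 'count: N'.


label-compatible node identifications between L(r1) and L(r2): 0~0, 0~2, 2~1
3 of the induced correspondences are critical overlaps of r1 and r2.
overlap: 0~0, 2~1
overlap: 0~2, 2~1
overlap: 2~1
count: 3


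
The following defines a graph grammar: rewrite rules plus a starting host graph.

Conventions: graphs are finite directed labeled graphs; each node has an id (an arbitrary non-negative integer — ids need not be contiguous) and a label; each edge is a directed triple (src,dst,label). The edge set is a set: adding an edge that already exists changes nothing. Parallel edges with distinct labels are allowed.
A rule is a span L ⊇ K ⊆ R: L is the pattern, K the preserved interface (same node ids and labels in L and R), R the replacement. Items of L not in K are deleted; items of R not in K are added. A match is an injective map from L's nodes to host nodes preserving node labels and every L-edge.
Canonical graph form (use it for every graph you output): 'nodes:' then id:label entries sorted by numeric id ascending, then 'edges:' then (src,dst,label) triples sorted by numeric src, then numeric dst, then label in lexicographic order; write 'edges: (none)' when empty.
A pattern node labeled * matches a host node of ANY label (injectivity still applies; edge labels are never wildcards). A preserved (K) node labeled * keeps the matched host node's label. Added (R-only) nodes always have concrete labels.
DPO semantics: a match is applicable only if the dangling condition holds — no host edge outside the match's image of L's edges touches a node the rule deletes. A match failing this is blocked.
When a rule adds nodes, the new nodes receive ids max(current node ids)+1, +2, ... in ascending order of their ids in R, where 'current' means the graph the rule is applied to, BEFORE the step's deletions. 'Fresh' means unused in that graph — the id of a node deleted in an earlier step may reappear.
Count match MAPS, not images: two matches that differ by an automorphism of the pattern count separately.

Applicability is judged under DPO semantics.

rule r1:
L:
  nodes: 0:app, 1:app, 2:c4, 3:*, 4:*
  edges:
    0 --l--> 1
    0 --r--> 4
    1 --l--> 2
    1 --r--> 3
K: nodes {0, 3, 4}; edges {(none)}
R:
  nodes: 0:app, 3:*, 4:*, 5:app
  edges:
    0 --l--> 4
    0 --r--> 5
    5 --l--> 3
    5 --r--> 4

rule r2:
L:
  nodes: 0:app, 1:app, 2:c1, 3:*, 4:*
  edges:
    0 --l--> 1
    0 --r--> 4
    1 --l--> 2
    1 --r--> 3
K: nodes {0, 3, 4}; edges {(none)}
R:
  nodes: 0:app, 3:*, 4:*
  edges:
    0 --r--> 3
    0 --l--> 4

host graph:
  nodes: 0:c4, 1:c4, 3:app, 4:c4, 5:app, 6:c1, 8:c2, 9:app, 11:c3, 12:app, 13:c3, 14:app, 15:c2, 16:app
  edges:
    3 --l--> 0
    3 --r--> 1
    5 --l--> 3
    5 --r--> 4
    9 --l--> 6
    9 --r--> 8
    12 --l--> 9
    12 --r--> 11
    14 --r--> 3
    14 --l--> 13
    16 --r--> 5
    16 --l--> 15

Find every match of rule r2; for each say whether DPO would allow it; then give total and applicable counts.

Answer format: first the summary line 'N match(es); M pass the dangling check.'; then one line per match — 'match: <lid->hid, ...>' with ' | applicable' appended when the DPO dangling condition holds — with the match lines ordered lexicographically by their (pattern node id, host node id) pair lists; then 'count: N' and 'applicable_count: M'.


1 match(es); 1 pass the dangling check.
match: 0->12, 1->9, 2->6, 3->8, 4->11 | applicable
count: 1
applicable_count: 1


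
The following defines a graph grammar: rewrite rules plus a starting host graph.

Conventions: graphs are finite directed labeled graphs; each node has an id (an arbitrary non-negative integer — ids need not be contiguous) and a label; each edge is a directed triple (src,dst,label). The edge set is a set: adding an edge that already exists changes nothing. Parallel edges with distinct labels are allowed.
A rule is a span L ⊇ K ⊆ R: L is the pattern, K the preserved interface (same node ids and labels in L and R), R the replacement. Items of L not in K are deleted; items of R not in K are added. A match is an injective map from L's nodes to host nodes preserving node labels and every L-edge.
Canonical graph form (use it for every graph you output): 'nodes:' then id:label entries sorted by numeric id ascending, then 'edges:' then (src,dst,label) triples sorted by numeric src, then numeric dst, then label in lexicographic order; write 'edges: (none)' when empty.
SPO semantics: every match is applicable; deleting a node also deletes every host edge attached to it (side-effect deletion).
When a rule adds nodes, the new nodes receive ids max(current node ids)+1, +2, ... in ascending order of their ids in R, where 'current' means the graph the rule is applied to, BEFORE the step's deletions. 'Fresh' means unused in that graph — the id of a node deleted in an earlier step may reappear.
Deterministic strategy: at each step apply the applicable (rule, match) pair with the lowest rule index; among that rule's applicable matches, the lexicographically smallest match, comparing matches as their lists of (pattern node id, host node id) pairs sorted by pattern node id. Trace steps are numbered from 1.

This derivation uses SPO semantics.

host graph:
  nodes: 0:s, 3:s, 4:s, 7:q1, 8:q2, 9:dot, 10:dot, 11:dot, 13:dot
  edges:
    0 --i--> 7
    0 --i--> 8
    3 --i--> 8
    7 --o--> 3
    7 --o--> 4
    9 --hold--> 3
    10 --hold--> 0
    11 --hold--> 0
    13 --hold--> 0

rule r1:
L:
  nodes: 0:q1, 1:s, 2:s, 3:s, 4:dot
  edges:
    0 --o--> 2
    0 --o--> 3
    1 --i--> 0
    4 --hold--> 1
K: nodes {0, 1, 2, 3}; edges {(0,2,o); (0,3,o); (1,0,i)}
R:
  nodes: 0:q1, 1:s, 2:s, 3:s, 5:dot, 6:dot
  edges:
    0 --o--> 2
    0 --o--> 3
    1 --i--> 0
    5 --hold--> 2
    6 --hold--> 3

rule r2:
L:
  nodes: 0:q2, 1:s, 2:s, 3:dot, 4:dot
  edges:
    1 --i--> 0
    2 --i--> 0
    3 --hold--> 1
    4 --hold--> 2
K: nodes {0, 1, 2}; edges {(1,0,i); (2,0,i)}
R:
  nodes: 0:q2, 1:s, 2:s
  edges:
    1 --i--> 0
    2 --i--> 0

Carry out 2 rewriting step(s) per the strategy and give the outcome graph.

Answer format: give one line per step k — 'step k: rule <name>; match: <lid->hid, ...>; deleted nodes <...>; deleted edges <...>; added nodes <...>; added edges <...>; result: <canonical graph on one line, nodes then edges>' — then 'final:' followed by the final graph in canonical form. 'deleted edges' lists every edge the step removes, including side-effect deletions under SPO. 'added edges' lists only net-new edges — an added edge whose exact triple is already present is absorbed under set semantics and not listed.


step 1: rule r1; match: 0->7, 1->0, 2->3, 3->4, 4->10; deleted nodes 10; deleted edges (10,0,hold); added nodes 14, 15; added edges (14,3,hold); (15,4,hold); result: nodes: 0:s, 3:s, 4:s, 7:q1, 8:q2, 9:dot, 11:dot, 13:dot, 14:dot, 15:dot edges: (0,7,i); (0,8,i); (3,8,i); (7,3,o); (7,4,o); (9,3,hold); (11,0,hold); (13,0,hold); (14,3,hold); (15,4,hold)
step 2: rule r1; match: 0->7, 1->0, 2->3, 3->4, 4->11; deleted nodes 11; deleted edges (11,0,hold); added nodes 16, 17; added edges (16,3,hold); (17,4,hold); result: nodes: 0:s, 3:s, 4:s, 7:q1, 8:q2, 9:dot, 13:dot, 14:dot, 15:dot, 16:dot, 17:dot edges: (0,7,i); (0,8,i); (3,8,i); (7,3,o); (7,4,o); (9,3,hold); (13,0,hold); (14,3,hold); (15,4,hold); (16,3,hold); (17,4,hold)
final:
nodes: 0:s, 3:s, 4:s, 7:q1, 8:q2, 9:dot, 13:dot, 14:dot, 15:dot, 16:dot, 17:dot
edges: (0,7,i); (0,8,i); (3,8,i); (7,3,o); (7,4,o); (9,3,hold); (13,0,hold); (14,3,hold); (15,4,hold); (16,3,hold); (17,4,hold)


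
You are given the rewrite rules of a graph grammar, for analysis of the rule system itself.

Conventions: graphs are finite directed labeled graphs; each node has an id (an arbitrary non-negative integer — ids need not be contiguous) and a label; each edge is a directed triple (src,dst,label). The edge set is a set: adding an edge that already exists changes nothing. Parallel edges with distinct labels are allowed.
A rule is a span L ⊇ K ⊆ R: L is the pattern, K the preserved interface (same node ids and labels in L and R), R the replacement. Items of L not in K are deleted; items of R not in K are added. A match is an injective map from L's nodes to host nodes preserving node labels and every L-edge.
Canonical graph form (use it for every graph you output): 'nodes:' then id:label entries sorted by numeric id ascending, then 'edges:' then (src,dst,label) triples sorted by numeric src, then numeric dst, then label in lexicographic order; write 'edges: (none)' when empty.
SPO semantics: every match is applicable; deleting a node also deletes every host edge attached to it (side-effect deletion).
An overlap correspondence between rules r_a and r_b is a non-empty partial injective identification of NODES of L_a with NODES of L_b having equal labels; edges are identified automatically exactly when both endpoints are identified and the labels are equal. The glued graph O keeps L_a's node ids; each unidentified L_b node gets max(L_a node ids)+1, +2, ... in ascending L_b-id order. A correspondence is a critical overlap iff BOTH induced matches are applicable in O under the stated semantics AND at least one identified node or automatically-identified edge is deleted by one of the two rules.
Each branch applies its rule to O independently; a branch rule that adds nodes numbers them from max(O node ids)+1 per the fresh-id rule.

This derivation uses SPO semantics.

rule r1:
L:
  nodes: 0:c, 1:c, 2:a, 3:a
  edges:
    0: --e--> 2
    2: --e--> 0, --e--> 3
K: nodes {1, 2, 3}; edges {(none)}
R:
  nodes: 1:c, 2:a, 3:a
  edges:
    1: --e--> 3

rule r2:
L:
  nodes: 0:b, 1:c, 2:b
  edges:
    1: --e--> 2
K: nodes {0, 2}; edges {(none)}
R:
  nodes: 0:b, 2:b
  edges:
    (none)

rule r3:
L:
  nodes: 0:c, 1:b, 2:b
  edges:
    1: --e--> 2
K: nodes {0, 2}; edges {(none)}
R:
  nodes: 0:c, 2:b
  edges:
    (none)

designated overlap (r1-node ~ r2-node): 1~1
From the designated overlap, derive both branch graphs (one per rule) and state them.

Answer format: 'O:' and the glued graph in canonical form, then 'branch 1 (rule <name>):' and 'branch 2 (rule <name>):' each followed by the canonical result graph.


O:
nodes: 0:c, 1:c, 2:a, 3:a, 4:b, 5:b
edges: (0,2,e); (1,5,e); (2,0,e); (2,3,e)
branch 1 (rule r1):
nodes: 1:c, 2:a, 3:a, 4:b, 5:b
edges: (1,3,e); (1,5,e)
branch 2 (rule r2):
nodes: 0:c, 2:a, 3:a, 4:b, 5:b
edges: (0,2,e); (2,0,e); (2,3,e)


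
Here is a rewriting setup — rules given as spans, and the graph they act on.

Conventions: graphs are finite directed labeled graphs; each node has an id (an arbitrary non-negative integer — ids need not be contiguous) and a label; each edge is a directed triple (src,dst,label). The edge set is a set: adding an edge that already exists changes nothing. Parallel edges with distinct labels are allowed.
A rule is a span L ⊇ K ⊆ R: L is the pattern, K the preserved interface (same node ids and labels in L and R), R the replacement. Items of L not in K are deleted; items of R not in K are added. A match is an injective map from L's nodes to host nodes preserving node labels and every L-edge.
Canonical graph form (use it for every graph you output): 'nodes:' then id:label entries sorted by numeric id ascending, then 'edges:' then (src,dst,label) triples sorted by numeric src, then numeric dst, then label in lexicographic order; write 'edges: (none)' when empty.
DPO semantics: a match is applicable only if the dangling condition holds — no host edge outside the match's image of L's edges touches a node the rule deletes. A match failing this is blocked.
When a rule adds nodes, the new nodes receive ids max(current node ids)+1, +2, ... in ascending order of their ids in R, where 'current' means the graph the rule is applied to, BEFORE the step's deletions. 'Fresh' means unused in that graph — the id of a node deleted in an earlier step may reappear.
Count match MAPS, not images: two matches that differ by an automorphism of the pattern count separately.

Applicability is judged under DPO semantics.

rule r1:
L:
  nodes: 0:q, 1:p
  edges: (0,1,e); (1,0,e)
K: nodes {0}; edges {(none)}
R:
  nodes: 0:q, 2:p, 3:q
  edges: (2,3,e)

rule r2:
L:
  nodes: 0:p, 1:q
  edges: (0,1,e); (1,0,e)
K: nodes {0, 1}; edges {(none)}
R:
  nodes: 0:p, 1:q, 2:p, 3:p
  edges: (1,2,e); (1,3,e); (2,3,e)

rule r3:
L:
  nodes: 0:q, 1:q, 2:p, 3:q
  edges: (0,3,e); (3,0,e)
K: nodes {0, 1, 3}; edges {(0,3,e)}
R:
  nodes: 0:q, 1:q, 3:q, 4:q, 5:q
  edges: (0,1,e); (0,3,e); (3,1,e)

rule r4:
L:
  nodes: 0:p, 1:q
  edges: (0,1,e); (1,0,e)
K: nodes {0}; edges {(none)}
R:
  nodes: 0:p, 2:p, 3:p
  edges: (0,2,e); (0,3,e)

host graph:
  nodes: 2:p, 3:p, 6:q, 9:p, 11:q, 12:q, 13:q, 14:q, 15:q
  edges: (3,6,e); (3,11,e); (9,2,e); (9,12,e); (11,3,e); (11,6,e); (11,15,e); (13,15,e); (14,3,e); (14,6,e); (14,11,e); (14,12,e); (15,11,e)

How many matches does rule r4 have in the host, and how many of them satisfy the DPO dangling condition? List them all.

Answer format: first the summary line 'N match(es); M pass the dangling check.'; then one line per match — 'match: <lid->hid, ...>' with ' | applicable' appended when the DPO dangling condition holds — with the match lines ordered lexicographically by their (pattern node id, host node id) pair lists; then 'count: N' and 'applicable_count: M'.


1 match(es); 0 pass the dangling check.
match: 0->3, 1->11
count: 1
applicable_count: 0
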